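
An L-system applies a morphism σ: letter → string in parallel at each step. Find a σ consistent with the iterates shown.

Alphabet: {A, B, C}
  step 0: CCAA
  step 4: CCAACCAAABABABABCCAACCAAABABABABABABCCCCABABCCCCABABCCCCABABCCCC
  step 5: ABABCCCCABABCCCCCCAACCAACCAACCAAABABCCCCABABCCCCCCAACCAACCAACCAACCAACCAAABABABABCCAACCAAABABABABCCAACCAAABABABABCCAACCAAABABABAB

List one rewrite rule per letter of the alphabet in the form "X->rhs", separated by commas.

A->CC, B->AA, C->AB

  step 4 ⇒ step 5: CCAACCAAABABABABCCAACCAAABABABABABABCCCCABABCCCCABABCCCCABABCCCC ⇒ AB·AB·CC·CC·AB·AB·CC·CC·CC·AA·CC·AA·CC·AA·CC·AA·AB·AB·CC·CC·AB·AB·CC·CC·CC·AA·CC·AA·CC·AA·CC·AA·CC·AA·CC·AA·AB·AB·AB·AB·CC·AA·CC·AA·AB·AB·AB·AB·CC·AA·CC·AA·AB·AB·AB·AB·CC·AA·CC·AA·AB·AB·AB·AB
    A ↦ CC
    B ↦ AA
    C ↦ AB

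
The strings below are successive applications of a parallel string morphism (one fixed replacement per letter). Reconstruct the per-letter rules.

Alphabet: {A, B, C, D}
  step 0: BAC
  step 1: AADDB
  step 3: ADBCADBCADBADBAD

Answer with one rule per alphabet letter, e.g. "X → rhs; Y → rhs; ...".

A->AD, B->A, C->DB, D->BC

  step 0 ⇒ step 1: BAC ⇒ A·AD·DB
    A ↦ AD
    B ↦ A
    C ↦ DB
    D ↦ BC  (constrained at step 1)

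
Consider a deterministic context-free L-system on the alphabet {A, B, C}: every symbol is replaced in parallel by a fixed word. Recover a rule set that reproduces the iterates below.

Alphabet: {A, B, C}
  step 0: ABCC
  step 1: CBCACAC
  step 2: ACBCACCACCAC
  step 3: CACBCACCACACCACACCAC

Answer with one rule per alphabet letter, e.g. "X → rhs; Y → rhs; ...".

  step 2 ⇒ step 3: ACBCACCACCAC ⇒ C·AC·BC·AC·C·AC·AC·C·AC·AC·C·AC
    A ↦ C
    B ↦ BC
    C ↦ AC

A->C, B->BC, C->AC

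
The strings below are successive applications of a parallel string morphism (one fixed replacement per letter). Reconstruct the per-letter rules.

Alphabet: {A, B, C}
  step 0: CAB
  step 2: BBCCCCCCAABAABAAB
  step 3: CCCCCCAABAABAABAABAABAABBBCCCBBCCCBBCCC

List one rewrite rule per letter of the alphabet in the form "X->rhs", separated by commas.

A->B, B->CCC, C->AAB

  step 2 ⇒ step 3: BBCCCCCCAABAABAAB ⇒ CCC·CCC·AAB·AAB·AAB·AAB·AAB·AAB·B·B·CCC·B·B·CCC·B·B·CCC
    A ↦ B
    B ↦ CCC
    C ↦ AAB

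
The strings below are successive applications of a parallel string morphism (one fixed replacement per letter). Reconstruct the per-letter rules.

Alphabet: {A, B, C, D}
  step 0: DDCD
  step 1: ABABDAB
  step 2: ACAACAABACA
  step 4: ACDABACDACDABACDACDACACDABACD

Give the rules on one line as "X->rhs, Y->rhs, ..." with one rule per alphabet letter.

  step 1 ⇒ step 2: ABABDAB ⇒ AC·A·AC·A·AB·AC·A
    A ↦ AC
    B ↦ A
    D ↦ AB
  step 0 ⇒ step 1: DDCD ⇒ AB·AB·D·AB
    C ↦ D

A->AC, B->A, C->D, D->AB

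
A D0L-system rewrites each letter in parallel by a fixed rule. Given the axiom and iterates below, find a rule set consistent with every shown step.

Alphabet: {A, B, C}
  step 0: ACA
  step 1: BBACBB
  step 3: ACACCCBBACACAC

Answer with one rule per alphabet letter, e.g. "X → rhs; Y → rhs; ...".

  step 0 ⇒ step 1: ACA ⇒ BB·AC·BB
    A ↦ BB
    C ↦ AC
    B ↦ C  (constrained at step 1)

A->BB, B->C, C->AC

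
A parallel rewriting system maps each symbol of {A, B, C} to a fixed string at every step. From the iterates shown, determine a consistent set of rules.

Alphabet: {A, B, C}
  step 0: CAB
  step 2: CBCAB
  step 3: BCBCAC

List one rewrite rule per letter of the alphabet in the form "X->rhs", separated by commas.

  step 2 ⇒ step 3: CBCAB ⇒ B·C·B·CA·C
    A ↦ CA
    B ↦ C
    C ↦ B

A->CA, B->C, C->B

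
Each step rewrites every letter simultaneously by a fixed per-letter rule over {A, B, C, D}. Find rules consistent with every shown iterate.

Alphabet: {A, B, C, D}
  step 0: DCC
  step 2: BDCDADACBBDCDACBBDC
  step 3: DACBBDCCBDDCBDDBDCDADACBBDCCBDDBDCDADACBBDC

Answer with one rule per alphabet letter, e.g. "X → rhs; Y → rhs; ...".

A->DD, B->DA, C->BDC, D->CB

  step 2 ⇒ step 3: BDCDADACBBDCDACBBDC ⇒ DA·CB·BDC·CB·DD·CB·DD·BDC·DA·DA·CB·BDC·CB·DD·BDC·DA·DA·CB·BDC
    A ↦ DD
    B ↦ DA
    C ↦ BDC
    D ↦ CB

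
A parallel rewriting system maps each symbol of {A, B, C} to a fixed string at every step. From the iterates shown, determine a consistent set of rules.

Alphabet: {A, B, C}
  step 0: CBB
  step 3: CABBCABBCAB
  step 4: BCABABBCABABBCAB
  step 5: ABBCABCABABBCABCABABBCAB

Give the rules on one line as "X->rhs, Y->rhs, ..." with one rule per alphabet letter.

A->C, B->AB, C->B

  step 4 ⇒ step 5: BCABABBCABABBCAB ⇒ AB·B·C·AB·C·AB·AB·B·C·AB·C·AB·AB·B·C·AB
    A ↦ C
    B ↦ AB
    C ↦ B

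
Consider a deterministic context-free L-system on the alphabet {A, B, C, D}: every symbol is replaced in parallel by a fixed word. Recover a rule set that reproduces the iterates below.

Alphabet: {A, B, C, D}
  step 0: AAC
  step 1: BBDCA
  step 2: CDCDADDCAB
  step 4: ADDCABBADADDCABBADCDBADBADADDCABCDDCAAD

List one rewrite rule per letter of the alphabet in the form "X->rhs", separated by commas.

A->B, B->CD, C->DCA, D->AD

  step 1 ⇒ step 2: BBDCA ⇒ CD·CD·AD·DCA·B
    A ↦ B
    B ↦ CD
    C ↦ DCA
    D ↦ AD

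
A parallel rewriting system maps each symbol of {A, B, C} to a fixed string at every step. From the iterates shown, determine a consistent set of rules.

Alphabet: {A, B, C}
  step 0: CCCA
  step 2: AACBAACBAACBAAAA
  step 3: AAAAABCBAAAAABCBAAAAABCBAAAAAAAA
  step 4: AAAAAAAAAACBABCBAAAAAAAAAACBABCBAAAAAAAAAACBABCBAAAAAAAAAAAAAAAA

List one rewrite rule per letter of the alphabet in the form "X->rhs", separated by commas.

A->AA, B->CB, C->AB

  step 3 ⇒ step 4: AAAAABCBAAAAABCBAAAAABCBAAAAAAAA ⇒ AA·AA·AA·AA·AA·CB·AB·CB·AA·AA·AA·AA·AA·CB·AB·CB·AA·AA·AA·AA·AA·CB·AB·CB·AA·AA·AA·AA·AA·AA·AA·AA
    A ↦ AA
    B ↦ CB
    C ↦ AB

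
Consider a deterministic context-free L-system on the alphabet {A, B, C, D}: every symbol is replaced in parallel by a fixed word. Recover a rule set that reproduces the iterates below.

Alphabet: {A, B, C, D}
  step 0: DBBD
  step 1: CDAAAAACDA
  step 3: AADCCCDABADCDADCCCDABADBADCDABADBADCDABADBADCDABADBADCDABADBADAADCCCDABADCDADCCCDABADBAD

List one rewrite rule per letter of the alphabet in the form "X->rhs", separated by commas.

A->DCC, B->AA, C->BAD, D->CDA

  step 0 ⇒ step 1: DBBD ⇒ CDA·AA·AA·CDA
    B ↦ AA
    D ↦ CDA
    A ↦ DCC  (constrained at step 1)
    C ↦ BAD  (constrained at step 1)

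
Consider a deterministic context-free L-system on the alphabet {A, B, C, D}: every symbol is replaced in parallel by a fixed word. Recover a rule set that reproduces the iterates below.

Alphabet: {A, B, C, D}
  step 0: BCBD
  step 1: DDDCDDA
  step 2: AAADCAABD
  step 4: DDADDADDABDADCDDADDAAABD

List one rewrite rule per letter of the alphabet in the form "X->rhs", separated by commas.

  step 1 ⇒ step 2: DDDCDDA ⇒ A·A·A·DC·A·A·BD
    A ↦ BD
    C ↦ DC
    D ↦ A
  step 0 ⇒ step 1: BCBD ⇒ DD·DC·DD·A
    B ↦ DD

A->BD, B->DD, C->DC, D->A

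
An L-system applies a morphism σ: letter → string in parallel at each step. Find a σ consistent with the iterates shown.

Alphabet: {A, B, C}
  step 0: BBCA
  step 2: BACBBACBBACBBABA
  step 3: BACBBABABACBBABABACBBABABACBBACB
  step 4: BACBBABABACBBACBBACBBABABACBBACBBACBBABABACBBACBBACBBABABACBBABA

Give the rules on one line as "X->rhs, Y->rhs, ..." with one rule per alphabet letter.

  step 3 ⇒ step 4: BACBBABABACBBABABACBBABABACBBACB ⇒ BA·CB·BA·BA·BA·CB·BA·CB·BA·CB·BA·BA·BA·CB·BA·CB·BA·CB·BA·BA·BA·CB·BA·CB·BA·CB·BA·BA·BA·CB·BA·BA
    A ↦ CB
    B ↦ BA
    C ↦ BA

A->CB, B->BA, C->BA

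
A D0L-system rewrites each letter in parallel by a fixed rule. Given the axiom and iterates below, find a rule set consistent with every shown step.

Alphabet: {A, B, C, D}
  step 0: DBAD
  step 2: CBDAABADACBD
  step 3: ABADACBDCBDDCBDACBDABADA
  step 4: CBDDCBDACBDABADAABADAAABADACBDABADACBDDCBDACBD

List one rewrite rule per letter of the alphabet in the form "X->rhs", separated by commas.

A->CBD, B->D, C->ABA, D->A

  step 3 ⇒ step 4: ABADACBDCBDDCBDACBDABADA ⇒ CBD·D·CBD·A·CBD·ABA·D·A·ABA·D·A·A·ABA·D·A·CBD·ABA·D·A·CBD·D·CBD·A·CBD
    A ↦ CBD
    B ↦ D
    C ↦ ABA
    D ↦ A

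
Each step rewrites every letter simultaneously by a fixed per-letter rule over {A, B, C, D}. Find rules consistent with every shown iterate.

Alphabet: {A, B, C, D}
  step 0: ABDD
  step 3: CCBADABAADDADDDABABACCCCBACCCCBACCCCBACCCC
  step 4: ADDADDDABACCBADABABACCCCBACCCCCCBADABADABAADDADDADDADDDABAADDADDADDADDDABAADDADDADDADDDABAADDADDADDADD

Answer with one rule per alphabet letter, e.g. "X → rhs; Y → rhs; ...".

A->BA, B->DA, C->ADD, D->CC

  step 3 ⇒ step 4: CCBADABAADDADDDABABACCCCBACCCCBACCCCBACCCC ⇒ ADD·ADD·DA·BA·CC·BA·DA·BA·BA·CC·CC·BA·CC·CC·CC·BA·DA·BA·DA·BA·ADD·ADD·ADD·ADD·DA·BA·ADD·ADD·ADD·ADD·DA·BA·ADD·ADD·ADD·ADD·DA·BA·ADD·ADD·ADD·ADD
    A ↦ BA
    B ↦ DA
    C ↦ ADD
    D ↦ CC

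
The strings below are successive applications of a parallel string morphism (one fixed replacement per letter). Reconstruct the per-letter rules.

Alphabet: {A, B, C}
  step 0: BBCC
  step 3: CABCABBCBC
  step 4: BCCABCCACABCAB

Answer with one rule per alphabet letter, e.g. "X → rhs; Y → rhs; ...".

A->C, B->CA, C->B

  step 3 ⇒ step 4: CABCABBCBC ⇒ B·C·CA·B·C·CA·CA·B·CA·B
    A ↦ C
    B ↦ CA
    C ↦ B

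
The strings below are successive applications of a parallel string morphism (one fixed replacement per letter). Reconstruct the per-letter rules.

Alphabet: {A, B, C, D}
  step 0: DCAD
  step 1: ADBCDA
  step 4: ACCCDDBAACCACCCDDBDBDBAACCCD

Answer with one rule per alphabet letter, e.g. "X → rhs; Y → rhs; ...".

A->CD, B->CC, C->DB, D->A

  step 0 ⇒ step 1: DCAD ⇒ A·DB·CD·A
    A ↦ CD
    C ↦ DB
    D ↦ A
    B ↦ CC  (constrained at step 1)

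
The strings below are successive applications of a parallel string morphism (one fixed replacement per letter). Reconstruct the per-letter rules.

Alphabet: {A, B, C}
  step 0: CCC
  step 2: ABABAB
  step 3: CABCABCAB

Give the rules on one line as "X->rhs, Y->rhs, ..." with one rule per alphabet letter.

  step 2 ⇒ step 3: ABABAB ⇒ C·AB·C·AB·C·AB
    A ↦ C
    B ↦ AB
    C ↦ B  (constrained at step 0)

A->C, B->AB, C->B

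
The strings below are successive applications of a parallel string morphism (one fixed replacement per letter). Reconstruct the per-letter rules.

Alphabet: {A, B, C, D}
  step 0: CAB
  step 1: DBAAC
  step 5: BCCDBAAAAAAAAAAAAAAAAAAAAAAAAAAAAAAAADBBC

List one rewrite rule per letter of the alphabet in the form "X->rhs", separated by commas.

A->AA, B->C, C->DB, D->B

  step 0 ⇒ step 1: CAB ⇒ DB·AA·C
    A ↦ AA
    B ↦ C
    C ↦ DB
    D ↦ B  (constrained at step 1)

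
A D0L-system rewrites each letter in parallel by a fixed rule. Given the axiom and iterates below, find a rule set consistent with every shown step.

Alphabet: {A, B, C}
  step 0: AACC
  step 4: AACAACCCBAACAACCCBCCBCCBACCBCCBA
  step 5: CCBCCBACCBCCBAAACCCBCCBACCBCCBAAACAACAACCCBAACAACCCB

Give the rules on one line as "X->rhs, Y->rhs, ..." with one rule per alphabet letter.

  step 4 ⇒ step 5: AACAACCCBAACAACCCBCCBCCBACCBCCBA ⇒ CCB·CCB·A·CCB·CCB·A·A·A·C·CCB·CCB·A·CCB·CCB·A·A·A·C·A·A·C·A·A·C·CCB·A·A·C·A·A·C·CCB
    A ↦ CCB
    B ↦ C
    C ↦ A

A->CCB, B->C, C->A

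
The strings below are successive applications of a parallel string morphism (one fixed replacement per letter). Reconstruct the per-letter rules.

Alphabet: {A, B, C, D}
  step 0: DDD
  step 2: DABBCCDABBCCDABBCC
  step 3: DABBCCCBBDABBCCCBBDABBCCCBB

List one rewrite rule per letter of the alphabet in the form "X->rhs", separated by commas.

  step 2 ⇒ step 3: DABBCCDABBCCDABBCC ⇒ DAB·BC·C·C·B·B·DAB·BC·C·C·B·B·DAB·BC·C·C·B·B
    A ↦ BC
    B ↦ C
    C ↦ B
    D ↦ DAB

A->BC, B->C, C->B, D->DAB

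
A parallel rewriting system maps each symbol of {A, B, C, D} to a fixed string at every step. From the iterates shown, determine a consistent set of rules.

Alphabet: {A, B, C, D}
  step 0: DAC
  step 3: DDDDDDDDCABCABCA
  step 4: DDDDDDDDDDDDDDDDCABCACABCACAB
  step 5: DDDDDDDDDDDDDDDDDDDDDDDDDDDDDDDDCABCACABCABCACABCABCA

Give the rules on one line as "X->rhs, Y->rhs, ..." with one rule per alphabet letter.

  step 4 ⇒ step 5: DDDDDDDDDDDDDDDDCABCACABCACAB ⇒ DD·DD·DD·DD·DD·DD·DD·DD·DD·DD·DD·DD·DD·DD·DD·DD·CA·B·CA·CA·B·CA·B·CA·CA·B·CA·B·CA
    A ↦ B
    B ↦ CA
    C ↦ CA
    D ↦ DD

A->B, B->CA, C->CA, D->DD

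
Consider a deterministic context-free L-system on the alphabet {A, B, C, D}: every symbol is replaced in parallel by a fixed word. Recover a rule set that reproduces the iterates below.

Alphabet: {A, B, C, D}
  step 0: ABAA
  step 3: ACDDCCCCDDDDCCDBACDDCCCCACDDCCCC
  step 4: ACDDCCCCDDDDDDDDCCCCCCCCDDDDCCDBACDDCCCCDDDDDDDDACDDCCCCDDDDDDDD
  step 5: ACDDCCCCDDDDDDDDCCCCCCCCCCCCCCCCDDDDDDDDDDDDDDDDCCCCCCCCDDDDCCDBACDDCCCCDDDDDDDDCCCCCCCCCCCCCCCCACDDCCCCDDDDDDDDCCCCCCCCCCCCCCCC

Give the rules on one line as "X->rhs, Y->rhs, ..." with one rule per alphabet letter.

A->AC, B->DB, C->DD, D->CC

  step 4 ⇒ step 5: ACDDCCCCDDDDDDDDCCCCCCCCDDDDCCDBACDDCCCCDDDDDDDDACDDCCCCDDDDDDDD ⇒ AC·DD·CC·CC·DD·DD·DD·DD·CC·CC·CC·CC·CC·CC·CC·CC·DD·DD·DD·DD·DD·DD·DD·DD·CC·CC·CC·CC·DD·DD·CC·DB·AC·DD·CC·CC·DD·DD·DD·DD·CC·CC·CC·CC·CC·CC·CC·CC·AC·DD·CC·CC·DD·DD·DD·DD·CC·CC·CC·CC·CC·CC·CC·CC
    A ↦ AC
    B ↦ DB
    C ↦ DD
    D ↦ CC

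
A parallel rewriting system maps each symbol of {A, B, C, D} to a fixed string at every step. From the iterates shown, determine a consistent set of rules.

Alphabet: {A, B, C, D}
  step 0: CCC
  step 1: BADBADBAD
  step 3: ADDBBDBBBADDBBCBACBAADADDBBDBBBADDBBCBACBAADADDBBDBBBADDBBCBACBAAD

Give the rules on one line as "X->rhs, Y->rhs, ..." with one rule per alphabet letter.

  step 0 ⇒ step 1: CCC ⇒ BAD·BAD·BAD
    C ↦ BAD
    A ↦ CBA  (constrained at step 1)
    B ↦ DBB  (constrained at step 1)
    D ↦ AD  (constrained at step 1)

A->CBA, B->DBB, C->BAD, D->AD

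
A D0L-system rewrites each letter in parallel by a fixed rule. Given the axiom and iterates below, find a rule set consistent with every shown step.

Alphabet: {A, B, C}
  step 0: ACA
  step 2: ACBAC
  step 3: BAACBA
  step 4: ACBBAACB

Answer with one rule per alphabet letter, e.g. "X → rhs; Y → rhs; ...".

A->B, B->AC, C->A

  step 3 ⇒ step 4: BAACBA ⇒ AC·B·B·A·AC·B
    A ↦ B
    B ↦ AC
    C ↦ A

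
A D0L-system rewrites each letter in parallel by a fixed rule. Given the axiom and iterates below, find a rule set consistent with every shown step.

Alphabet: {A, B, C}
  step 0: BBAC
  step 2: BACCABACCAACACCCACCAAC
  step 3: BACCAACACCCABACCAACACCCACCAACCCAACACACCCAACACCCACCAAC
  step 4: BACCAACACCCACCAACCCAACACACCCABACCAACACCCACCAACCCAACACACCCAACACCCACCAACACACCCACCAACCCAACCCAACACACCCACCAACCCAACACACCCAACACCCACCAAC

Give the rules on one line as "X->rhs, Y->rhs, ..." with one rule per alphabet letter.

A->CCA, B->BA, C->AC

  step 3 ⇒ step 4: BACCAACACCCABACCAACACCCACCAACCCAACACACCCAACACCCACCAAC ⇒ BA·CCA·AC·AC·CCA·CCA·AC·CCA·AC·AC·AC·CCA·BA·CCA·AC·AC·CCA·CCA·AC·CCA·AC·AC·AC·CCA·AC·AC·CCA·CCA·AC·AC·AC·CCA·CCA·AC·CCA·AC·CCA·AC·AC·AC·CCA·CCA·AC·CCA·AC·AC·AC·CCA·AC·AC·CCA·CCA·AC
    A ↦ CCA
    B ↦ BA
    C ↦ AC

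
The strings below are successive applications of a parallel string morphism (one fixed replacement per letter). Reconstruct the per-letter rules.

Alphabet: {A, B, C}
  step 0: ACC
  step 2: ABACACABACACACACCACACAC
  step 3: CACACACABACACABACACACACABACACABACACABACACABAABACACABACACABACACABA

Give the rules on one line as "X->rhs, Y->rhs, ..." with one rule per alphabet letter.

  step 2 ⇒ step 3: ABACACABACACACACCACACAC ⇒ CAC·A·CAC·ABA·CAC·ABA·CAC·A·CAC·ABA·CAC·ABA·CAC·ABA·CAC·ABA·ABA·CAC·ABA·CAC·ABA·CAC·ABA
    A ↦ CAC
    B ↦ A
    C ↦ ABA

A->CAC, B->A, C->ABA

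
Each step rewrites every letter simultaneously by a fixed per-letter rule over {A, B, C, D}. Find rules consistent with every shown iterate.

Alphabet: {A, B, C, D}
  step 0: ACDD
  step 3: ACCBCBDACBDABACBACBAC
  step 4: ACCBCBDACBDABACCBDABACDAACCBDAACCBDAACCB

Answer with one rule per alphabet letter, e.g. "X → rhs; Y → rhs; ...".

A->AC, B->DA, C->CB, D->B

  step 3 ⇒ step 4: ACCBCBDACBDABACBACBAC ⇒ AC·CB·CB·DA·CB·DA·B·AC·CB·DA·B·AC·DA·AC·CB·DA·AC·CB·DA·AC·CB
    A ↦ AC
    B ↦ DA
    C ↦ CB
    D ↦ B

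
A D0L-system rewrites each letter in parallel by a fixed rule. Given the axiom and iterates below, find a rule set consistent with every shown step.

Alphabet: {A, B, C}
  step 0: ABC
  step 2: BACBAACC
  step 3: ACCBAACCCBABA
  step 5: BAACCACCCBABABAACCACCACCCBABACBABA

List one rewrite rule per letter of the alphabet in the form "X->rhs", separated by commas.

A->C, B->AC, C->BA

  step 2 ⇒ step 3: BACBAACC ⇒ AC·C·BA·AC·C·C·BA·BA
    A ↦ C
    B ↦ AC
    C ↦ BA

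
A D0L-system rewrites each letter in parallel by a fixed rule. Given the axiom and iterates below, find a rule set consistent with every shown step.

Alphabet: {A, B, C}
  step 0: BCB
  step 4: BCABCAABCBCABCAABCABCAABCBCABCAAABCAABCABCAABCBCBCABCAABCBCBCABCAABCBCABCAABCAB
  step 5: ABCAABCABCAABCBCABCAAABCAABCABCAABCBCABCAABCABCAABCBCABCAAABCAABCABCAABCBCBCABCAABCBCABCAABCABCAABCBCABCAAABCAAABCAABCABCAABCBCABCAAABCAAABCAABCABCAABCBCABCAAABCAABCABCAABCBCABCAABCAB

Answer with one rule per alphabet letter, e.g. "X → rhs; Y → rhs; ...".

  step 4 ⇒ step 5: BCABCAABCBCABCAABCABCAABCBCABCAAABCAABCABCAABCBCBCABCAABCBCBCABCAABCBCABCAABCAB ⇒ AB·CAA·BC·AB·CAA·BC·BC·AB·CAA·AB·CAA·BC·AB·CAA·BC·BC·AB·CAA·BC·AB·CAA·BC·BC·AB·CAA·AB·CAA·BC·AB·CAA·BC·BC·BC·AB·CAA·BC·BC·AB·CAA·BC·AB·CAA·BC·BC·AB·CAA·AB·CAA·AB·CAA·BC·AB·CAA·BC·BC·AB·CAA·AB·CAA·AB·CAA·BC·AB·CAA·BC·BC·AB·CAA·AB·CAA·BC·AB·CAA·BC·BC·AB·CAA·BC·AB
    A ↦ BC
    B ↦ AB
    C ↦ CAA

A->BC, B->AB, C->CAA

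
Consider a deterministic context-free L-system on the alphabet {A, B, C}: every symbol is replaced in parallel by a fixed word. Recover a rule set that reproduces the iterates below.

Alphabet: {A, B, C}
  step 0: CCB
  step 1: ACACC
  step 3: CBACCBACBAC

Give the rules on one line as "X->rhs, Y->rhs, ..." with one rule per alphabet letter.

  step 0 ⇒ step 1: CCB ⇒ AC·AC·C
    B ↦ C
    C ↦ AC
    A ↦ B  (constrained at step 1)

A->B, B->C, C->AC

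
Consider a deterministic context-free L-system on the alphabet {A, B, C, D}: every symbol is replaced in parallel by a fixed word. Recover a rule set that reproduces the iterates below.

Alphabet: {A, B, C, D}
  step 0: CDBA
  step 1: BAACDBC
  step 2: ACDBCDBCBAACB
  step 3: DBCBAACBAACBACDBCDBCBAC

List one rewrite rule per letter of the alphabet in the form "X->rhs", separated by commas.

A->DBC, B->AC, C->B, D->A

  step 2 ⇒ step 3: ACDBCDBCBAACB ⇒ DBC·B·A·AC·B·A·AC·B·AC·DBC·DBC·B·AC
    A ↦ DBC
    B ↦ AC
    C ↦ B
    D ↦ A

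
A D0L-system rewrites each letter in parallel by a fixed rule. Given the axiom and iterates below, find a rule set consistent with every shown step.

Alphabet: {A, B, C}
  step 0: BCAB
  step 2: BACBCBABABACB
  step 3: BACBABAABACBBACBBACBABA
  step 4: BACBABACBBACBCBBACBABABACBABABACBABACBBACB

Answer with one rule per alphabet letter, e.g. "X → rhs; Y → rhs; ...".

  step 3 ⇒ step 4: BACBABAABACBBACBBACBABA ⇒ BA·CB·A·BA·CB·BA·CB·CB·BA·CB·A·BA·BA·CB·A·BA·BA·CB·A·BA·CB·BA·CB
    A ↦ CB
    B ↦ BA
    C ↦ A

A->CB, B->BA, C->A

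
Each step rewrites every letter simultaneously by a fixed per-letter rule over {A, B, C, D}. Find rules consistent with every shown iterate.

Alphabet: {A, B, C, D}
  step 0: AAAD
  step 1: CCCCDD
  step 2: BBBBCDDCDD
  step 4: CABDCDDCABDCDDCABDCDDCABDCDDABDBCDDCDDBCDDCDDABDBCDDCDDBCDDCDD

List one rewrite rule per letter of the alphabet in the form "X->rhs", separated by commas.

  step 1 ⇒ step 2: CCCCDD ⇒ B·B·B·B·CDD·CDD
    C ↦ B
    D ↦ CDD
  step 0 ⇒ step 1: AAAD ⇒ C·C·C·CDD
    A ↦ C
    B ↦ ABD  (constrained at step 2)

A->C, B->ABD, C->B, D->CDD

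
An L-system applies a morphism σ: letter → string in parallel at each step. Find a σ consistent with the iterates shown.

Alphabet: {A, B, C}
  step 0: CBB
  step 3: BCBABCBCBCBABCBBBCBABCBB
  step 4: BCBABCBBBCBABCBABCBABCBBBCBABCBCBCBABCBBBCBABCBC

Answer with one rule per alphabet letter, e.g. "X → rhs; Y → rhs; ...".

  step 3 ⇒ step 4: BCBABCBCBCBABCBBBCBABCBB ⇒ BC·BA·BC·BB·BC·BA·BC·BA·BC·BA·BC·BB·BC·BA·BC·BC·BC·BA·BC·BB·BC·BA·BC·BC
    A ↦ BB
    B ↦ BC
    C ↦ BA

A->BB, B->BC, C->BA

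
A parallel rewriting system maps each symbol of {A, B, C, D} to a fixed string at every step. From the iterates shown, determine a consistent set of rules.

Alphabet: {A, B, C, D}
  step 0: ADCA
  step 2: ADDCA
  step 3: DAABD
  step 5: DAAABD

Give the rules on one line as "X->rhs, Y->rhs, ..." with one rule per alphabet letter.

A->D, B->DC, C->B, D->A

  step 2 ⇒ step 3: ADDCA ⇒ D·A·A·B·D
    A ↦ D
    C ↦ B
    D ↦ A
    B ↦ DC  (constrained at step 3)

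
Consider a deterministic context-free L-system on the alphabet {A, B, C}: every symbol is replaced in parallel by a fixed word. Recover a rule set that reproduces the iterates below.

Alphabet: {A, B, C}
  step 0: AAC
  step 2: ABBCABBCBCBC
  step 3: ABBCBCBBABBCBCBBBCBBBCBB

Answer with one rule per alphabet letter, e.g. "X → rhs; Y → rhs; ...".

  step 2 ⇒ step 3: ABBCABBCBCBC ⇒ AB·BC·BC·BB·AB·BC·BC·BB·BC·BB·BC·BB
    A ↦ AB
    B ↦ BC
    C ↦ BB

A->AB, B->BC, C->BB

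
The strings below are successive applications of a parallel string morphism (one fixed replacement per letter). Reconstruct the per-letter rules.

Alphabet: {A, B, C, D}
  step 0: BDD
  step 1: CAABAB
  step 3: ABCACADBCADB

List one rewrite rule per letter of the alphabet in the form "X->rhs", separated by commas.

  step 0 ⇒ step 1: BDD ⇒ CA·AB·AB
    B ↦ CA
    D ↦ AB
    A ↦ B  (constrained at step 1)
    C ↦ D  (constrained at step 1)

A->B, B->CA, C->D, D->AB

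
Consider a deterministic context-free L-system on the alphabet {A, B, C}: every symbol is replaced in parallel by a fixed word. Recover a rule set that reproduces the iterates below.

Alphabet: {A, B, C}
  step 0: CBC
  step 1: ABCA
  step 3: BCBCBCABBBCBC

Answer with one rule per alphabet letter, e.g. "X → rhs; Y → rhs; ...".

A->BB, B->BC, C->A

  step 0 ⇒ step 1: CBC ⇒ A·BC·A
    B ↦ BC
    C ↦ A
    A ↦ BB  (constrained at step 1)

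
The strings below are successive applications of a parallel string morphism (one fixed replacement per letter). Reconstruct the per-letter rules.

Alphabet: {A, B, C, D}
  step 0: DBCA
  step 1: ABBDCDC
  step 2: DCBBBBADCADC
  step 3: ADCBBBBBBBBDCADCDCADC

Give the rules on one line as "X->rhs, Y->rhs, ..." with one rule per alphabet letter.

  step 2 ⇒ step 3: DCBBBBADCADC ⇒ A·DC·BB·BB·BB·BB·DC·A·DC·DC·A·DC
    A ↦ DC
    B ↦ BB
    C ↦ DC
    D ↦ A

A->DC, B->BB, C->DC, D->A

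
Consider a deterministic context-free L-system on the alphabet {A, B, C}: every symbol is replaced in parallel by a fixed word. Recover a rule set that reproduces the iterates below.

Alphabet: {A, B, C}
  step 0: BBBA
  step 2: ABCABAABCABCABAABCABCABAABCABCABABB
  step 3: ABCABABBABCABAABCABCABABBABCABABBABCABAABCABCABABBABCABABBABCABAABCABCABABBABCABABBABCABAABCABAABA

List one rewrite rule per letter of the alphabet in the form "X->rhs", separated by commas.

A->ABC, B->ABA, C->BB

  step 2 ⇒ step 3: ABCABAABCABCABAABCABCABAABCABCABABB ⇒ ABC·ABA·BB·ABC·ABA·ABC·ABC·ABA·BB·ABC·ABA·BB·ABC·ABA·ABC·ABC·ABA·BB·ABC·ABA·BB·ABC·ABA·ABC·ABC·ABA·BB·ABC·ABA·BB·ABC·ABA·ABC·ABA·ABA
    A ↦ ABC
    B ↦ ABA
    C ↦ BB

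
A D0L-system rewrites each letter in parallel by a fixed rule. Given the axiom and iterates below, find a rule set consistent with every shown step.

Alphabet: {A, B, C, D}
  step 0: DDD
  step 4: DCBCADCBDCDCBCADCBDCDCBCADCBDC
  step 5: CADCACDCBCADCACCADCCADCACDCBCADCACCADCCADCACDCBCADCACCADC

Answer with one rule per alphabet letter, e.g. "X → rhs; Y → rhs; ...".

  step 4 ⇒ step 5: DCBCADCBDCDCBCADCBDCDCBCADCBDC ⇒ CA·DC·AC·DC·B·CA·DC·AC·CA·DC·CA·DC·AC·DC·B·CA·DC·AC·CA·DC·CA·DC·AC·DC·B·CA·DC·AC·CA·DC
    A ↦ B
    B ↦ AC
    C ↦ DC
    D ↦ CA

A->B, B->AC, C->DC, D->CA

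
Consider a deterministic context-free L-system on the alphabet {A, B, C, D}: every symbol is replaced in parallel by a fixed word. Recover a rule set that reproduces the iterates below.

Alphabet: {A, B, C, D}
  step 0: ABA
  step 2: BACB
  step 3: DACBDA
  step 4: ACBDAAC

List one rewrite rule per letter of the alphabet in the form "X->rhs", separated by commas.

A->C, B->DA, C->B, D->A

  step 3 ⇒ step 4: DACBDA ⇒ A·C·B·DA·A·C
    A ↦ C
    B ↦ DA
    C ↦ B
    D ↦ A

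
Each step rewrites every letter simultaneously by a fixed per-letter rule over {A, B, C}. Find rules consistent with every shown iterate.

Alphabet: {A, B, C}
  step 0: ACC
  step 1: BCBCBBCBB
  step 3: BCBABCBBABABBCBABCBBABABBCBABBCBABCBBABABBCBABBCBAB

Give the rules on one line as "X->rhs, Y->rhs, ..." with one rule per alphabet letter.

  step 0 ⇒ step 1: ACC ⇒ BCB·CBB·CBB
    A ↦ BCB
    C ↦ CBB
    B ↦ AB  (constrained at step 1)

A->BCB, B->AB, C->CBB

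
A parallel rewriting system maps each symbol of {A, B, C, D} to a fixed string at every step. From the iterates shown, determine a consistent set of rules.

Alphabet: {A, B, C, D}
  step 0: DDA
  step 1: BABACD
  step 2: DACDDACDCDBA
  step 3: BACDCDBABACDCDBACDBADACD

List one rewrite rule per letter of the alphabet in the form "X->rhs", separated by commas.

A->CD, B->DA, C->CD, D->BA

  step 2 ⇒ step 3: DACDDACDCDBA ⇒ BA·CD·CD·BA·BA·CD·CD·BA·CD·BA·DA·CD
    A ↦ CD
    B ↦ DA
    C ↦ CD
    D ↦ BA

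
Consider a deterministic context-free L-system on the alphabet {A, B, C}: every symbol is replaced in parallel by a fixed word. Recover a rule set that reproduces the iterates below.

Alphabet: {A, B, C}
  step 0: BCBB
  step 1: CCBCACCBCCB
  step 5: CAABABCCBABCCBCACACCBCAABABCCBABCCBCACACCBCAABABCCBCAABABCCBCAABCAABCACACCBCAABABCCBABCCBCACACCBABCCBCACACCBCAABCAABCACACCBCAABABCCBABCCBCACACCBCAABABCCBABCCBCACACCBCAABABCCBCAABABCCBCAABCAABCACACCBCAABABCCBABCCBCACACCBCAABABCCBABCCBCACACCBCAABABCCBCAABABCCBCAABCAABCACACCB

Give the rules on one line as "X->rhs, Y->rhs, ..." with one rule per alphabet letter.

  step 0 ⇒ step 1: BCBB ⇒ CCB·CA·CCB·CCB
    B ↦ CCB
    C ↦ CA
    A ↦ AB  (constrained at step 1)

A->AB, B->CCB, C->CA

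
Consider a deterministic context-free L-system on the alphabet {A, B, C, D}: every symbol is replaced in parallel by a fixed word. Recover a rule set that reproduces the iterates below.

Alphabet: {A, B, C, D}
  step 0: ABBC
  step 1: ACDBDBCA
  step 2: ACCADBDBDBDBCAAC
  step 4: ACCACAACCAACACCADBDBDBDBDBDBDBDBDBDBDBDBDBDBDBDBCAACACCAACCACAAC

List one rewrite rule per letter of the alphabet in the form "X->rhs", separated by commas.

A->AC, B->DB, C->CA, D->DB

  step 1 ⇒ step 2: ACDBDBCA ⇒ AC·CA·DB·DB·DB·DB·CA·AC
    A ↦ AC
    B ↦ DB
    C ↦ CA
    D ↦ DB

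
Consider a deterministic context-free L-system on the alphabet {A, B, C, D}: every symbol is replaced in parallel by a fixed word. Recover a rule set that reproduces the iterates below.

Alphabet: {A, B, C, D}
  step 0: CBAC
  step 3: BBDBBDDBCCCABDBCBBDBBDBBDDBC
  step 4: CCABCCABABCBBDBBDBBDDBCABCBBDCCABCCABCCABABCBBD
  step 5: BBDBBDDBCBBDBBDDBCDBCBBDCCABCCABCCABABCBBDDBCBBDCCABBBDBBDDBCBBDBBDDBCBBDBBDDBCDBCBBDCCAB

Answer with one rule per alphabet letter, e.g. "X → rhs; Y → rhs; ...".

  step 4 ⇒ step 5: CCABCCABABCBBDBBDBBDDBCABCBBDCCABCCABCCABABCBBD ⇒ BBD·BBD·DB·C·BBD·BBD·DB·C·DB·C·BBD·C·C·AB·C·C·AB·C·C·AB·AB·C·BBD·DB·C·BBD·C·C·AB·BBD·BBD·DB·C·BBD·BBD·DB·C·BBD·BBD·DB·C·DB·C·BBD·C·C·AB
    A ↦ DB
    B ↦ C
    C ↦ BBD
    D ↦ AB

A->DB, B->C, C->BBD, D->AB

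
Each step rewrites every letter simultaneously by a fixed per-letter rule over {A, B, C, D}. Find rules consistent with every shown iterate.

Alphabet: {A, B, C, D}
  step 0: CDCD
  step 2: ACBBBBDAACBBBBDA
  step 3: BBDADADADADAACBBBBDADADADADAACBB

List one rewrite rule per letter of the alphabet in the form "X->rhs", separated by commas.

  step 2 ⇒ step 3: ACBBBBDAACBBBBDA ⇒ BB·DA·DA·DA·DA·DA·AC·BB·BB·DA·DA·DA·DA·DA·AC·BB
    A ↦ BB
    B ↦ DA
    C ↦ DA
    D ↦ AC

A->BB, B->DA, C->DA, D->AC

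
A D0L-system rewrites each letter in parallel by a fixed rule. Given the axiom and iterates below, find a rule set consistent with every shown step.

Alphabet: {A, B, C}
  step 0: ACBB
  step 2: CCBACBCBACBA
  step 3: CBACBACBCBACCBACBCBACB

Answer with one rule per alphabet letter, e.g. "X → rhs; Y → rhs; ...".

A->B, B->C, C->CBA

  step 2 ⇒ step 3: CCBACBCBACBA ⇒ CBA·CBA·C·B·CBA·C·CBA·C·B·CBA·C·B
    A ↦ B
    B ↦ C
    C ↦ CBA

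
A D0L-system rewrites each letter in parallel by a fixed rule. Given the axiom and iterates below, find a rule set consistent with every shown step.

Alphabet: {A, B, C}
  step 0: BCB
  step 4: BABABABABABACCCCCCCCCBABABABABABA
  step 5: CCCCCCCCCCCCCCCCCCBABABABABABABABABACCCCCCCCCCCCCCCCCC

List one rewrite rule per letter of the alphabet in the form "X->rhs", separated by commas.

  step 4 ⇒ step 5: BABABABABABACCCCCCCCCBABABABABABA ⇒ CC·C·CC·C·CC·C·CC·C·CC·C·CC·C·BA·BA·BA·BA·BA·BA·BA·BA·BA·CC·C·CC·C·CC·C·CC·C·CC·C·CC·C
    A ↦ C
    B ↦ CC
    C ↦ BA

A->C, B->CC, C->BA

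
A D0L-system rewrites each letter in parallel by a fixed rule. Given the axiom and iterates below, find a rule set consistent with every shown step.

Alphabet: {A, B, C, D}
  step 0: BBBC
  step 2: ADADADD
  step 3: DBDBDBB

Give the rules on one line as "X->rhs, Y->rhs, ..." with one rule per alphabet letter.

A->D, B->CA, C->A, D->B

  step 2 ⇒ step 3: ADADADD ⇒ D·B·D·B·D·B·B
    A ↦ D
    D ↦ B
    B ↦ CA  (constrained at step 0)
    C ↦ A  (constrained at step 0)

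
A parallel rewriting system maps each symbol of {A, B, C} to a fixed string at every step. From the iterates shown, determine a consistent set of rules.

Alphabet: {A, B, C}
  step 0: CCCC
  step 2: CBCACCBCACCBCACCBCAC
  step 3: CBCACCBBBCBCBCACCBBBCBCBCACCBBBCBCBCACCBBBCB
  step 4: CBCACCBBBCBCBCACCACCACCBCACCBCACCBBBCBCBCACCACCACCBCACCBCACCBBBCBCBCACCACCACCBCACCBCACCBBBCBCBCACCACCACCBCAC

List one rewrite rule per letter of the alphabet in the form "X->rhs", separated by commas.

A->BB, B->CAC, C->CB

  step 3 ⇒ step 4: CBCACCBBBCBCBCACCBBBCBCBCACCBBBCBCBCACCBBBCB ⇒ CB·CAC·CB·BB·CB·CB·CAC·CAC·CAC·CB·CAC·CB·CAC·CB·BB·CB·CB·CAC·CAC·CAC·CB·CAC·CB·CAC·CB·BB·CB·CB·CAC·CAC·CAC·CB·CAC·CB·CAC·CB·BB·CB·CB·CAC·CAC·CAC·CB·CAC
    A ↦ BB
    B ↦ CAC
    C ↦ CB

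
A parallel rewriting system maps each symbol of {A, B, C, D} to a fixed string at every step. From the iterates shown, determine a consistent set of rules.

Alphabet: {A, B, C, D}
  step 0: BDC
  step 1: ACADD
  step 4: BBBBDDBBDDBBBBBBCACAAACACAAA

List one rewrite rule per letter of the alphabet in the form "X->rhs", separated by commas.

A->BB, B->A, C->DD, D->CA

  step 0 ⇒ step 1: BDC ⇒ A·CA·DD
    B ↦ A
    C ↦ DD
    D ↦ CA
    A ↦ BB  (constrained at step 1)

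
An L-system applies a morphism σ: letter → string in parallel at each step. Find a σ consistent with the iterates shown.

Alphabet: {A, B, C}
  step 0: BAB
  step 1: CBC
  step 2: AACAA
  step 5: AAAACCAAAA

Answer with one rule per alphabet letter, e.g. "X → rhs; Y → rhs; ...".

  step 1 ⇒ step 2: CBC ⇒ AA·C·AA
    B ↦ C
    C ↦ AA
  step 0 ⇒ step 1: BAB ⇒ C·B·C
    A ↦ B

A->B, B->C, C->AA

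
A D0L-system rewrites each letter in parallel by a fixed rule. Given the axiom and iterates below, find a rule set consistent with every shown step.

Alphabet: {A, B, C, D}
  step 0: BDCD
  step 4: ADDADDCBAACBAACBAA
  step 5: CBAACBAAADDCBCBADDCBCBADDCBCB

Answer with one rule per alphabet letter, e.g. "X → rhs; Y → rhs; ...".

A->CB, B->DD, C->A, D->A

  step 4 ⇒ step 5: ADDADDCBAACBAACBAA ⇒ CB·A·A·CB·A·A·A·DD·CB·CB·A·DD·CB·CB·A·DD·CB·CB
    A ↦ CB
    B ↦ DD
    C ↦ A
    D ↦ A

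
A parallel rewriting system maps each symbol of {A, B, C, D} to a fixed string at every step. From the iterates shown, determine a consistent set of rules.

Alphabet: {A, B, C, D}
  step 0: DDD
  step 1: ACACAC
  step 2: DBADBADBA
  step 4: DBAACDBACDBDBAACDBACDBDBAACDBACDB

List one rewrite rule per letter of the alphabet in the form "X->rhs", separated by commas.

A->DB, B->DB, C->A, D->AC

  step 1 ⇒ step 2: ACACAC ⇒ DB·A·DB·A·DB·A
    A ↦ DB
    C ↦ A
    B ↦ DB  (constrained at step 2)
  step 0 ⇒ step 1: DDD ⇒ AC·AC·AC
    D ↦ AC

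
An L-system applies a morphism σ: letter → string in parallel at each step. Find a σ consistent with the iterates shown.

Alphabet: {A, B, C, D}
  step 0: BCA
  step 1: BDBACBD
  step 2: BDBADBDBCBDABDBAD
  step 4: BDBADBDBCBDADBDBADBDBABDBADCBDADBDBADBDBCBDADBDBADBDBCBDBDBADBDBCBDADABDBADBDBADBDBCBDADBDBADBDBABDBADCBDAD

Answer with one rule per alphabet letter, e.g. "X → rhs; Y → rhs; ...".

  step 1 ⇒ step 2: BDBACBD ⇒ BDB·AD·BDB·CBD·A·BDB·AD
    A ↦ CBD
    B ↦ BDB
    C ↦ A
    D ↦ AD

A->CBD, B->BDB, C->A, D->AD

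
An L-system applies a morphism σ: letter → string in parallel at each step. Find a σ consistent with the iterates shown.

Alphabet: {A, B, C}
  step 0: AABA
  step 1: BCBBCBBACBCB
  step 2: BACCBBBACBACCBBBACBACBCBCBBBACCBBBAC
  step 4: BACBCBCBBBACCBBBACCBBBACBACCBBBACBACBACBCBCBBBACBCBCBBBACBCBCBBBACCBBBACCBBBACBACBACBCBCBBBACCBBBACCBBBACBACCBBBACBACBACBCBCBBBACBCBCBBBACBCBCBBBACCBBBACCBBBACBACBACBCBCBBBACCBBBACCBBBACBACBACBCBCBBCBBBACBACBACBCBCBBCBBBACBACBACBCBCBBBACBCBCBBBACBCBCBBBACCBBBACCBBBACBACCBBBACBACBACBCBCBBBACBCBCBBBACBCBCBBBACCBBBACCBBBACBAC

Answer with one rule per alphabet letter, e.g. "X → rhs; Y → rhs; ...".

  step 1 ⇒ step 2: BCBBCBBACBCB ⇒ BAC·CBB·BAC·BAC·CBB·BAC·BAC·BCB·CBB·BAC·CBB·BAC
    A ↦ BCB
    B ↦ BAC
    C ↦ CBB

A->BCB, B->BAC, C->CBB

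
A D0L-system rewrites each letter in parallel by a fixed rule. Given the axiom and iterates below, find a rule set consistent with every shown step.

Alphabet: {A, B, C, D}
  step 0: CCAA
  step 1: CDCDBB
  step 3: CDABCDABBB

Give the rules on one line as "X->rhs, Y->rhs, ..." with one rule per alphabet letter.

  step 0 ⇒ step 1: CCAA ⇒ CD·CD·B·B
    A ↦ B
    C ↦ CD
    B ↦ A  (constrained at step 1)
    D ↦ A  (constrained at step 1)

A->B, B->A, C->CD, D->A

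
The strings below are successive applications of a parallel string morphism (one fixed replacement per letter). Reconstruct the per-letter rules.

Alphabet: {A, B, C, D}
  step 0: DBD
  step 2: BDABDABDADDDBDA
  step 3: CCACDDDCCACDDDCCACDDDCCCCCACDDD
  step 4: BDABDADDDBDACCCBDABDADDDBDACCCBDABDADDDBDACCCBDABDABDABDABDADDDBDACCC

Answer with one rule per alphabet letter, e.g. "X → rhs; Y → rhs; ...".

A->DDD, B->CCA, C->BDA, D->C

  step 3 ⇒ step 4: CCACDDDCCACDDDCCACDDDCCCCCACDDD ⇒ BDA·BDA·DDD·BDA·C·C·C·BDA·BDA·DDD·BDA·C·C·C·BDA·BDA·DDD·BDA·C·C·C·BDA·BDA·BDA·BDA·BDA·DDD·BDA·C·C·C
    A ↦ DDD
    C ↦ BDA
    D ↦ C
  step 2 ⇒ step 3: BDABDABDADDDBDA ⇒ CCA·C·DDD·CCA·C·DDD·CCA·C·DDD·C·C·C·CCA·C·DDD
    B ↦ CCA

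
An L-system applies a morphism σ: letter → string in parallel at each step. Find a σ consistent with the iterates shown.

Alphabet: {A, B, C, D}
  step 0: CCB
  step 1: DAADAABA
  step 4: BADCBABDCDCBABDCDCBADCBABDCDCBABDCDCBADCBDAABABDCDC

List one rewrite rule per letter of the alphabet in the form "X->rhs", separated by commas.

A->DC, B->BA, C->DAA, D->B

  step 0 ⇒ step 1: CCB ⇒ DAA·DAA·BA
    B ↦ BA
    C ↦ DAA
    A ↦ DC  (constrained at step 1)
    D ↦ B  (constrained at step 1)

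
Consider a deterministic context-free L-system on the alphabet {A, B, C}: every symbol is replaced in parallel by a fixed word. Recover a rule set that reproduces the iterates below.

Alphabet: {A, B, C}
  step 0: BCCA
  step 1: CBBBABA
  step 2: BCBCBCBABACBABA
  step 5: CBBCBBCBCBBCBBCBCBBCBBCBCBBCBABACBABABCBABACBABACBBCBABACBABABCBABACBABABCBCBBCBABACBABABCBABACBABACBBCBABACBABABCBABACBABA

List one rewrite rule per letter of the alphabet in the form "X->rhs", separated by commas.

A->ABA, B->CB, C->B

  step 1 ⇒ step 2: CBBBABA ⇒ B·CB·CB·CB·ABA·CB·ABA
    A ↦ ABA
    B ↦ CB
    C ↦ B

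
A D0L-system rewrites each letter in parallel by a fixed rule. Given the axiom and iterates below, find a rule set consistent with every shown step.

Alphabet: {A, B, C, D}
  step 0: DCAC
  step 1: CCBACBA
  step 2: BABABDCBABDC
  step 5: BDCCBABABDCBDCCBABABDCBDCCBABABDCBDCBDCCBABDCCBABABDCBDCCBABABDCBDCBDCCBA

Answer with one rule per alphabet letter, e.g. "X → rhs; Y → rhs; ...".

  step 1 ⇒ step 2: CCBACBA ⇒ BA·BA·BD·C·BA·BD·C
    A ↦ C
    B ↦ BD
    C ↦ BA
  step 0 ⇒ step 1: DCAC ⇒ CC·BA·C·BA
    D ↦ CC

A->C, B->BD, C->BA, D->CC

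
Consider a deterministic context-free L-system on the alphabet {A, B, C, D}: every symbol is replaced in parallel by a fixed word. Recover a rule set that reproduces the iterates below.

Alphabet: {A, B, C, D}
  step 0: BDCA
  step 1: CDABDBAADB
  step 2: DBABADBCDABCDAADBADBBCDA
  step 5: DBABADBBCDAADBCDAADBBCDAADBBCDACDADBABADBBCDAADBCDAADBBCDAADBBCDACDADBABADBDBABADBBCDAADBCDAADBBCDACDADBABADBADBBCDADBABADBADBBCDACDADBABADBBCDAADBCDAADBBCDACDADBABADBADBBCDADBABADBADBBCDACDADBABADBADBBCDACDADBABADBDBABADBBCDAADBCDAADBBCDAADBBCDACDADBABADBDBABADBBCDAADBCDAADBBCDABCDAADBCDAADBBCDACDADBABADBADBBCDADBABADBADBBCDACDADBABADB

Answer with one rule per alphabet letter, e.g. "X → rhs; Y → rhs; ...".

  step 1 ⇒ step 2: CDABDBAADB ⇒ DBA·B·ADB·CDA·B·CDA·ADB·ADB·B·CDA
    A ↦ ADB
    B ↦ CDA
    C ↦ DBA
    D ↦ B

A->ADB, B->CDA, C->DBA, D->B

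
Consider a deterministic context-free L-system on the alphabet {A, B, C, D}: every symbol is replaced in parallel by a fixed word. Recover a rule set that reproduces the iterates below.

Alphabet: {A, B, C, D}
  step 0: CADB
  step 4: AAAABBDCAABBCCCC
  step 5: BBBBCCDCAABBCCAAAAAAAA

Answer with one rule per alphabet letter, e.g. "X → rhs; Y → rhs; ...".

  step 4 ⇒ step 5: AAAABBDCAABBCCCC ⇒ B·B·B·B·C·C·DC·AA·B·B·C·C·AA·AA·AA·AA
    A ↦ B
    B ↦ C
    C ↦ AA
    D ↦ DC

A->B, B->C, C->AA, D->DC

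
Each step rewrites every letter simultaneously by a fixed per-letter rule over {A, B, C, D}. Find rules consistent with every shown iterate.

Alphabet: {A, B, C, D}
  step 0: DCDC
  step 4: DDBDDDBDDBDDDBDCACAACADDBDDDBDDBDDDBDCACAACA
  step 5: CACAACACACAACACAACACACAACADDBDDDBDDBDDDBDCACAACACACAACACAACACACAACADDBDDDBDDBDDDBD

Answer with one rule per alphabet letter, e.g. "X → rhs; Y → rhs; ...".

A->DBD, B->A, C->D, D->CA

  step 4 ⇒ step 5: DDBDDDBDDBDDDBDCACAACADDBDDDBDDBDDDBDCACAACA ⇒ CA·CA·A·CA·CA·CA·A·CA·CA·A·CA·CA·CA·A·CA·D·DBD·D·DBD·DBD·D·DBD·CA·CA·A·CA·CA·CA·A·CA·CA·A·CA·CA·CA·A·CA·D·DBD·D·DBD·DBD·D·DBD
    A ↦ DBD
    B ↦ A
    C ↦ D
    D ↦ CA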